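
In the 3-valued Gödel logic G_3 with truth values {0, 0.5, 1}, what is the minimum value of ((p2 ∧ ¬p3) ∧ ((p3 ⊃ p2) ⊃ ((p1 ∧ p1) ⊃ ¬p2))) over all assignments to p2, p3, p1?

0.00

The minimum is attained at p2 = 0, p3 = 0, p1 = 0:
  ¬p3: Gödel ¬ of 0 = 1 (operand is 0)
  (p2 ∧ ¬p3) = min(0, 1) = 0
  (p3 ⊃ p2): 0 ≤ 0, so result = 1
  (p1 ∧ p1) = min(0, 0) = 0
  ¬p2: Gödel ¬ of 0 = 1 (operand is 0)
  ((p1 ∧ p1) ⊃ ¬p2): 0 ≤ 1, so result = 1
  ((p3 ⊃ p2) ⊃ ((p1 ∧ p1) ⊃ ¬p2)): 1 ≤ 1, so result = 1
  ((p2 ∧ ¬p3) ∧ ((p3 ⊃ p2) ⊃ ((p1 ∧ p1) ⊃ ¬p2))) = min(0, 1) = 0
Checking all 27 assignments confirms none give a value below 0.00.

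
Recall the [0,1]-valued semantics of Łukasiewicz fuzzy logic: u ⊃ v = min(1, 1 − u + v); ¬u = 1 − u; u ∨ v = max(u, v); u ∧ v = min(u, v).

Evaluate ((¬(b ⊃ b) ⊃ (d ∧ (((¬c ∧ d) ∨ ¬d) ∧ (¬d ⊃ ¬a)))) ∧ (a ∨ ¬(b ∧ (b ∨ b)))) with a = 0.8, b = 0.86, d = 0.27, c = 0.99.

(b ⊃ b): min(1, 1 − 0.86 + 0.86) = 1
¬(b ⊃ b): Łukasiewicz ¬ gives 1 − 1 = 0
¬c: Łukasiewicz ¬ gives 1 − 0.99 = 0.01
(¬c ∧ d) = min(0.01, 0.27) = 0.01
¬d: Łukasiewicz ¬ gives 1 − 0.27 = 0.73
((¬c ∧ d) ∨ ¬d) = max(0.01, 0.73) = 0.73
¬d: Łukasiewicz ¬ gives 1 − 0.27 = 0.73
¬a: Łukasiewicz ¬ gives 1 − 0.8 = 0.2
(¬d ⊃ ¬a): min(1, 1 − 0.73 + 0.2) = 0.47
(((¬c ∧ d) ∨ ¬d) ∧ (¬d ⊃ ¬a)) = min(0.73, 0.47) = 0.47
(d ∧ (((¬c ∧ d) ∨ ¬d) ∧ (¬d ⊃ ¬a))) = min(0.27, 0.47) = 0.27
(¬(b ⊃ b) ⊃ (d ∧ (((¬c ∧ d) ∨ ¬d) ∧ (¬d ⊃ ¬a)))): min(1, 1 − 0 + 0.27) = 1
(b ∨ b) = max(0.86, 0.86) = 0.86
(b ∧ (b ∨ b)) = min(0.86, 0.86) = 0.86
¬(b ∧ (b ∨ b)): Łukasiewicz ¬ gives 1 − 0.86 = 0.14
(a ∨ ¬(b ∧ (b ∨ b))) = max(0.8, 0.14) = 0.8
((¬(b ⊃ b) ⊃ (d ∧ (((¬c ∧ d) ∨ ¬d) ∧ (¬d ⊃ ¬a)))) ∧ (a ∨ ¬(b ∧ (b ∨ b)))) = min(1, 0.8) = 0.8

0.80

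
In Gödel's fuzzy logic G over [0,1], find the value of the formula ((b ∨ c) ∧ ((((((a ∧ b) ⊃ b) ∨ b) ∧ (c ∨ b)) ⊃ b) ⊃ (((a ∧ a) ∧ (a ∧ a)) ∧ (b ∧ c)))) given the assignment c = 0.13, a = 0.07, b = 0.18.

(b ∨ c) = max(0.18, 0.13) = 0.18
(a ∧ b) = min(0.07, 0.18) = 0.07
((a ∧ b) ⊃ b): 0.07 ≤ 0.18, so result = 1
(((a ∧ b) ⊃ b) ∨ b) = max(1, 0.18) = 1
(c ∨ b) = max(0.13, 0.18) = 0.18
((((a ∧ b) ⊃ b) ∨ b) ∧ (c ∨ b)) = min(1, 0.18) = 0.18
(((((a ∧ b) ⊃ b) ∨ b) ∧ (c ∨ b)) ⊃ b): 0.18 ≤ 0.18, so result = 1
(a ∧ a) = min(0.07, 0.07) = 0.07
(a ∧ a) = min(0.07, 0.07) = 0.07
((a ∧ a) ∧ (a ∧ a)) = min(0.07, 0.07) = 0.07
(b ∧ c) = min(0.18, 0.13) = 0.13
(((a ∧ a) ∧ (a ∧ a)) ∧ (b ∧ c)) = min(0.07, 0.13) = 0.07
((((((a ∧ b) ⊃ b) ∨ b) ∧ (c ∨ b)) ⊃ b) ⊃ (((a ∧ a) ∧ (a ∧ a)) ∧ (b ∧ c))): 1 > 0.07, so result = 0.07
((b ∨ c) ∧ ((((((a ∧ b) ⊃ b) ∨ b) ∧ (c ∨ b)) ⊃ b) ⊃ (((a ∧ a) ∧ (a ∧ a)) ∧ (b ∧ c)))) = min(0.18, 0.07) = 0.07

0.07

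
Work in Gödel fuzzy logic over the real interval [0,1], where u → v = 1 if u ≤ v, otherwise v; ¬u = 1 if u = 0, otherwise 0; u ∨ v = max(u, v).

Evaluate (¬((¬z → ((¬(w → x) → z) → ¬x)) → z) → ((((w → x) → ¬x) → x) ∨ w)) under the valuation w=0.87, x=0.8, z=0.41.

1.00

¬z: Gödel ¬ of 0.41 = 0 (operand ≠ 0)
(w → x): 0.87 > 0.8, so result = 0.8
¬(w → x): Gödel ¬ of 0.8 = 0 (operand ≠ 0)
(¬(w → x) → z): 0 ≤ 0.41, so result = 1
¬x: Gödel ¬ of 0.8 = 0 (operand ≠ 0)
((¬(w → x) → z) → ¬x): 1 > 0, so result = 0
(¬z → ((¬(w → x) → z) → ¬x)): 0 ≤ 0, so result = 1
((¬z → ((¬(w → x) → z) → ¬x)) → z): 1 > 0.41, so result = 0.41
¬((¬z → ((¬(w → x) → z) → ¬x)) → z): Gödel ¬ of 0.41 = 0 (operand ≠ 0)
(w → x): 0.87 > 0.8, so result = 0.8
¬x: Gödel ¬ of 0.8 = 0 (operand ≠ 0)
((w → x) → ¬x): 0.8 > 0, so result = 0
(((w → x) → ¬x) → x): 0 ≤ 0.8, so result = 1
((((w → x) → ¬x) → x) ∨ w) = max(1, 0.87) = 1
(¬((¬z → ((¬(w → x) → z) → ¬x)) → z) → ((((w → x) → ¬x) → x) ∨ w)): 0 ≤ 1, so result = 1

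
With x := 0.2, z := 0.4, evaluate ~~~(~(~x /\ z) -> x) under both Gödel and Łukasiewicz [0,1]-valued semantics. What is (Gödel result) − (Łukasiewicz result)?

-0.40

Gödel evaluation:
  ~x: Gödel ¬ of 0.2 = 0 (operand ≠ 0)
  (~x /\ z) = min(0, 0.4) = 0
  ~(~x /\ z): Gödel ¬ of 0 = 1 (operand is 0)
  (~(~x /\ z) -> x): 1 > 0.2, so result = 0.2
  ~(~(~x /\ z) -> x): Gödel ¬ of 0.2 = 0 (operand ≠ 0)
  ~~(~(~x /\ z) -> x): Gödel ¬ of 0 = 1 (operand is 0)
  ~~~(~(~x /\ z) -> x): Gödel ¬ of 1 = 0 (operand ≠ 0)
  Gödel value = 0
Łukasiewicz evaluation:
  ~x: Łukasiewicz ¬ gives 1 − 0.2 = 0.8
  (~x /\ z) = min(0.8, 0.4) = 0.4
  ~(~x /\ z): Łukasiewicz ¬ gives 1 − 0.4 = 0.6
  (~(~x /\ z) -> x): min(1, 1 − 0.6 + 0.2) = 0.6
  ~(~(~x /\ z) -> x): Łukasiewicz ¬ gives 1 − 0.6 = 0.4
  ~~(~(~x /\ z) -> x): Łukasiewicz ¬ gives 1 − 0.4 = 0.6
  ~~~(~(~x /\ z) -> x): Łukasiewicz ¬ gives 1 − 0.6 = 0.4
  Łukasiewicz value = 0.4
Difference: 0 − 0.4 = -0.40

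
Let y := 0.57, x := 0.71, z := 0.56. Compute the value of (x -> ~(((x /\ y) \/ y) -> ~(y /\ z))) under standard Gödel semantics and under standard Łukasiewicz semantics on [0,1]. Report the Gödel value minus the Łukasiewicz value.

Gödel evaluation:
  (x /\ y) = min(0.71, 0.57) = 0.57
  ((x /\ y) \/ y) = max(0.57, 0.57) = 0.57
  (y /\ z) = min(0.57, 0.56) = 0.56
  ~(y /\ z): Gödel ¬ of 0.56 = 0 (operand ≠ 0)
  (((x /\ y) \/ y) -> ~(y /\ z)): 0.57 > 0, so result = 0
  ~(((x /\ y) \/ y) -> ~(y /\ z)): Gödel ¬ of 0 = 1 (operand is 0)
  (x -> ~(((x /\ y) \/ y) -> ~(y /\ z))): 0.71 ≤ 1, so result = 1
  Gödel value = 1
Łukasiewicz evaluation:
  (x /\ y) = min(0.71, 0.57) = 0.57
  ((x /\ y) \/ y) = max(0.57, 0.57) = 0.57
  (y /\ z) = min(0.57, 0.56) = 0.56
  ~(y /\ z): Łukasiewicz ¬ gives 1 − 0.56 = 0.44
  (((x /\ y) \/ y) -> ~(y /\ z)): min(1, 1 − 0.57 + 0.44) = 0.87
  ~(((x /\ y) \/ y) -> ~(y /\ z)): Łukasiewicz ¬ gives 1 − 0.87 = 0.13
  (x -> ~(((x /\ y) \/ y) -> ~(y /\ z))): min(1, 1 − 0.71 + 0.13) = 0.42
  Łukasiewicz value = 0.42
Difference: 1 − 0.42 = 0.58

0.58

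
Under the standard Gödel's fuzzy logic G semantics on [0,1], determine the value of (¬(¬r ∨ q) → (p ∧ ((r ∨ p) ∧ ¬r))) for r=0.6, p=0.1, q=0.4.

1.00

¬r: Gödel ¬ of 0.6 = 0 (operand ≠ 0)
(¬r ∨ q) = max(0, 0.4) = 0.4
¬(¬r ∨ q): Gödel ¬ of 0.4 = 0 (operand ≠ 0)
(r ∨ p) = max(0.6, 0.1) = 0.6
¬r: Gödel ¬ of 0.6 = 0 (operand ≠ 0)
((r ∨ p) ∧ ¬r) = min(0.6, 0) = 0
(p ∧ ((r ∨ p) ∧ ¬r)) = min(0.1, 0) = 0
(¬(¬r ∨ q) → (p ∧ ((r ∨ p) ∧ ¬r))): 0 ≤ 0, so result = 1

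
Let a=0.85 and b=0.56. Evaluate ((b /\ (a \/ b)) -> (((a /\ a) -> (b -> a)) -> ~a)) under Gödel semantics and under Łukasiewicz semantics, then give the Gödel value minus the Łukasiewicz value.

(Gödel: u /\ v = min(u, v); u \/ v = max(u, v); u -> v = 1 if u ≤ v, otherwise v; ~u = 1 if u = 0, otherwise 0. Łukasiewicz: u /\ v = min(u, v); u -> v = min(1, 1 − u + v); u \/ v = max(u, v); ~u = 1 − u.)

Gödel evaluation:
  (a \/ b) = max(0.85, 0.56) = 0.85
  (b /\ (a \/ b)) = min(0.56, 0.85) = 0.56
  (a /\ a) = min(0.85, 0.85) = 0.85
  (b -> a): 0.56 ≤ 0.85, so result = 1
  ((a /\ a) -> (b -> a)): 0.85 ≤ 1, so result = 1
  ~a: Gödel ¬ of 0.85 = 0 (operand ≠ 0)
  (((a /\ a) -> (b -> a)) -> ~a): 1 > 0, so result = 0
  ((b /\ (a \/ b)) -> (((a /\ a) -> (b -> a)) -> ~a)): 0.56 > 0, so result = 0
  Gödel value = 0
Łukasiewicz evaluation:
  (a \/ b) = max(0.85, 0.56) = 0.85
  (b /\ (a \/ b)) = min(0.56, 0.85) = 0.56
  (a /\ a) = min(0.85, 0.85) = 0.85
  (b -> a): min(1, 1 − 0.56 + 0.85) = 1
  ((a /\ a) -> (b -> a)): min(1, 1 − 0.85 + 1) = 1
  ~a: Łukasiewicz ¬ gives 1 − 0.85 = 0.15
  (((a /\ a) -> (b -> a)) -> ~a): min(1, 1 − 1 + 0.15) = 0.15
  ((b /\ (a \/ b)) -> (((a /\ a) -> (b -> a)) -> ~a)): min(1, 1 − 0.56 + 0.15) = 0.59
  Łukasiewicz value = 0.59
Difference: 0 − 0.59 = -0.59

-0.59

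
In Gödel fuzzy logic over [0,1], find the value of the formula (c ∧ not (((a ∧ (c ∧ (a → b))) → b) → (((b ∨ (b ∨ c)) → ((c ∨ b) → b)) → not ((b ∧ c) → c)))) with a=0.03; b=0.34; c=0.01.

0.01

(a → b): 0.03 ≤ 0.34, so result = 1
(c ∧ (a → b)) = min(0.01, 1) = 0.01
(a ∧ (c ∧ (a → b))) = min(0.03, 0.01) = 0.01
((a ∧ (c ∧ (a → b))) → b): 0.01 ≤ 0.34, so result = 1
(b ∨ c) = max(0.34, 0.01) = 0.34
(b ∨ (b ∨ c)) = max(0.34, 0.34) = 0.34
(c ∨ b) = max(0.01, 0.34) = 0.34
((c ∨ b) → b): 0.34 ≤ 0.34, so result = 1
((b ∨ (b ∨ c)) → ((c ∨ b) → b)): 0.34 ≤ 1, so result = 1
(b ∧ c) = min(0.34, 0.01) = 0.01
((b ∧ c) → c): 0.01 ≤ 0.01, so result = 1
not ((b ∧ c) → c): Gödel ¬ of 1 = 0 (operand ≠ 0)
(((b ∨ (b ∨ c)) → ((c ∨ b) → b)) → not ((b ∧ c) → c)): 1 > 0, so result = 0
(((a ∧ (c ∧ (a → b))) → b) → (((b ∨ (b ∨ c)) → ((c ∨ b) → b)) → not ((b ∧ c) → c))): 1 > 0, so result = 0
not (((a ∧ (c ∧ (a → b))) → b) → (((b ∨ (b ∨ c)) → ((c ∨ b) → b)) → not ((b ∧ c) → c))): Gödel ¬ of 0 = 1 (operand is 0)
(c ∧ not (((a ∧ (c ∧ (a → b))) → b) → (((b ∨ (b ∨ c)) → ((c ∨ b) → b)) → not ((b ∧ c) → c)))) = min(0.01, 1) = 0.01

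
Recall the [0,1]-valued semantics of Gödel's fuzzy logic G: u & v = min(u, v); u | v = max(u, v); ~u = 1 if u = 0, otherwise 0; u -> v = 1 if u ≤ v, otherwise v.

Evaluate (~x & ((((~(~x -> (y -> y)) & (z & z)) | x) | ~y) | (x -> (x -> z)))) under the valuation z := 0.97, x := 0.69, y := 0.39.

0.00

~x: Gödel ¬ of 0.69 = 0 (operand ≠ 0)
~x: Gödel ¬ of 0.69 = 0 (operand ≠ 0)
(y -> y): 0.39 ≤ 0.39, so result = 1
(~x -> (y -> y)): 0 ≤ 1, so result = 1
~(~x -> (y -> y)): Gödel ¬ of 1 = 0 (operand ≠ 0)
(z & z) = min(0.97, 0.97) = 0.97
(~(~x -> (y -> y)) & (z & z)) = min(0, 0.97) = 0
((~(~x -> (y -> y)) & (z & z)) | x) = max(0, 0.69) = 0.69
~y: Gödel ¬ of 0.39 = 0 (operand ≠ 0)
(((~(~x -> (y -> y)) & (z & z)) | x) | ~y) = max(0.69, 0) = 0.69
(x -> z): 0.69 ≤ 0.97, so result = 1
(x -> (x -> z)): 0.69 ≤ 1, so result = 1
((((~(~x -> (y -> y)) & (z & z)) | x) | ~y) | (x -> (x -> z))) = max(0.69, 1) = 1
(~x & ((((~(~x -> (y -> y)) & (z & z)) | x) | ~y) | (x -> (x -> z)))) = min(0, 1) = 0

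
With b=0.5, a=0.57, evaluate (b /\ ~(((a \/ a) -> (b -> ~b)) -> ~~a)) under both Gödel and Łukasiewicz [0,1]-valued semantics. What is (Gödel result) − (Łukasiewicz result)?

Gödel evaluation:
  (a \/ a) = max(0.57, 0.57) = 0.57
  ~b: Gödel ¬ of 0.5 = 0 (operand ≠ 0)
  (b -> ~b): 0.5 > 0, so result = 0
  ((a \/ a) -> (b -> ~b)): 0.57 > 0, so result = 0
  ~a: Gödel ¬ of 0.57 = 0 (operand ≠ 0)
  ~~a: Gödel ¬ of 0 = 1 (operand is 0)
  (((a \/ a) -> (b -> ~b)) -> ~~a): 0 ≤ 1, so result = 1
  ~(((a \/ a) -> (b -> ~b)) -> ~~a): Gödel ¬ of 1 = 0 (operand ≠ 0)
  (b /\ ~(((a \/ a) -> (b -> ~b)) -> ~~a)) = min(0.5, 0) = 0
  Gödel value = 0
Łukasiewicz evaluation:
  (a \/ a) = max(0.57, 0.57) = 0.57
  ~b: Łukasiewicz ¬ gives 1 − 0.5 = 0.5
  (b -> ~b): min(1, 1 − 0.5 + 0.5) = 1
  ((a \/ a) -> (b -> ~b)): min(1, 1 − 0.57 + 1) = 1
  ~a: Łukasiewicz ¬ gives 1 − 0.57 = 0.43
  ~~a: Łukasiewicz ¬ gives 1 − 0.43 = 0.57
  (((a \/ a) -> (b -> ~b)) -> ~~a): min(1, 1 − 1 + 0.57) = 0.57
  ~(((a \/ a) -> (b -> ~b)) -> ~~a): Łukasiewicz ¬ gives 1 − 0.57 = 0.43
  (b /\ ~(((a \/ a) -> (b -> ~b)) -> ~~a)) = min(0.5, 0.43) = 0.43
  Łukasiewicz value = 0.43
Difference: 0 − 0.43 = -0.43

-0.43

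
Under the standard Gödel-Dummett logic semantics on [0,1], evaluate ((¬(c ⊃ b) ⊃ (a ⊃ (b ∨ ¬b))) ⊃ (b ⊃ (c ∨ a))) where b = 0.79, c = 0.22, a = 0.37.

0.37

(c ⊃ b): 0.22 ≤ 0.79, so result = 1
¬(c ⊃ b): Gödel ¬ of 1 = 0 (operand ≠ 0)
¬b: Gödel ¬ of 0.79 = 0 (operand ≠ 0)
(b ∨ ¬b) = max(0.79, 0) = 0.79
(a ⊃ (b ∨ ¬b)): 0.37 ≤ 0.79, so result = 1
(¬(c ⊃ b) ⊃ (a ⊃ (b ∨ ¬b))): 0 ≤ 1, so result = 1
(c ∨ a) = max(0.22, 0.37) = 0.37
(b ⊃ (c ∨ a)): 0.79 > 0.37, so result = 0.37
((¬(c ⊃ b) ⊃ (a ⊃ (b ∨ ¬b))) ⊃ (b ⊃ (c ∨ a))): 1 > 0.37, so result = 0.37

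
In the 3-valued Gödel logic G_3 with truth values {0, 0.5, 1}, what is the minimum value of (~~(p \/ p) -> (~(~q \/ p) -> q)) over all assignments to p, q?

1.00

Every assignment gives 1. For instance at p = 0, q = 0:
  (p \/ p) = max(0, 0) = 0
  ~(p \/ p): Gödel ¬ of 0 = 1 (operand is 0)
  ~~(p \/ p): Gödel ¬ of 1 = 0 (operand ≠ 0)
  ~q: Gödel ¬ of 0 = 1 (operand is 0)
  (~q \/ p) = max(1, 0) = 1
  ~(~q \/ p): Gödel ¬ of 1 = 0 (operand ≠ 0)
  (~(~q \/ p) -> q): 0 ≤ 0, so result = 1
  (~~(p \/ p) -> (~(~q \/ p) -> q)): 0 ≤ 1, so result = 1
All 9 assignments give value 1 — the formula is a G_3-tautology.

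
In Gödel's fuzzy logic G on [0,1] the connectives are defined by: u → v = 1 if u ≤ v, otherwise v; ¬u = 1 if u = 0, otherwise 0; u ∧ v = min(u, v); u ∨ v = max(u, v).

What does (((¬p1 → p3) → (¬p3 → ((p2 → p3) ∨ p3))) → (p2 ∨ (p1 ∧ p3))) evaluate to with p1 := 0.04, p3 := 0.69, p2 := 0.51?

¬p1: Gödel ¬ of 0.04 = 0 (operand ≠ 0)
(¬p1 → p3): 0 ≤ 0.69, so result = 1
¬p3: Gödel ¬ of 0.69 = 0 (operand ≠ 0)
(p2 → p3): 0.51 ≤ 0.69, so result = 1
((p2 → p3) ∨ p3) = max(1, 0.69) = 1
(¬p3 → ((p2 → p3) ∨ p3)): 0 ≤ 1, so result = 1
((¬p1 → p3) → (¬p3 → ((p2 → p3) ∨ p3))): 1 ≤ 1, so result = 1
(p1 ∧ p3) = min(0.04, 0.69) = 0.04
(p2 ∨ (p1 ∧ p3)) = max(0.51, 0.04) = 0.51
(((¬p1 → p3) → (¬p3 → ((p2 → p3) ∨ p3))) → (p2 ∨ (p1 ∧ p3))): 1 > 0.51, so result = 0.51

0.51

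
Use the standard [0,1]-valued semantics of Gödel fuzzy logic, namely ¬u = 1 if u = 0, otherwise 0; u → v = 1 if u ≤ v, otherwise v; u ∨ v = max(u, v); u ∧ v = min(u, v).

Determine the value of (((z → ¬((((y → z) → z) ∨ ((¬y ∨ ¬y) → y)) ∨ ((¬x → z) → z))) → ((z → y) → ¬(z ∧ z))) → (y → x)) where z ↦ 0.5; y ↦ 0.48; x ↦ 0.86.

(y → z): 0.48 ≤ 0.5, so result = 1
((y → z) → z): 1 > 0.5, so result = 0.5
¬y: Gödel ¬ of 0.48 = 0 (operand ≠ 0)
¬y: Gödel ¬ of 0.48 = 0 (operand ≠ 0)
(¬y ∨ ¬y) = max(0, 0) = 0
((¬y ∨ ¬y) → y): 0 ≤ 0.48, so result = 1
(((y → z) → z) ∨ ((¬y ∨ ¬y) → y)) = max(0.5, 1) = 1
¬x: Gödel ¬ of 0.86 = 0 (operand ≠ 0)
(¬x → z): 0 ≤ 0.5, so result = 1
((¬x → z) → z): 1 > 0.5, so result = 0.5
((((y → z) → z) ∨ ((¬y ∨ ¬y) → y)) ∨ ((¬x → z) → z)) = max(1, 0.5) = 1
¬((((y → z) → z) ∨ ((¬y ∨ ¬y) → y)) ∨ ((¬x → z) → z)): Gödel ¬ of 1 = 0 (operand ≠ 0)
(z → ¬((((y → z) → z) ∨ ((¬y ∨ ¬y) → y)) ∨ ((¬x → z) → z))): 0.5 > 0, so result = 0
(z → y): 0.5 > 0.48, so result = 0.48
(z ∧ z) = min(0.5, 0.5) = 0.5
¬(z ∧ z): Gödel ¬ of 0.5 = 0 (operand ≠ 0)
((z → y) → ¬(z ∧ z)): 0.48 > 0, so result = 0
((z → ¬((((y → z) → z) ∨ ((¬y ∨ ¬y) → y)) ∨ ((¬x → z) → z))) → ((z → y) → ¬(z ∧ z))): 0 ≤ 0, so result = 1
(y → x): 0.48 ≤ 0.86, so result = 1
(((z → ¬((((y → z) → z) ∨ ((¬y ∨ ¬y) → y)) ∨ ((¬x → z) → z))) → ((z → y) → ¬(z ∧ z))) → (y → x)): 1 ≤ 1, so result = 1

1.00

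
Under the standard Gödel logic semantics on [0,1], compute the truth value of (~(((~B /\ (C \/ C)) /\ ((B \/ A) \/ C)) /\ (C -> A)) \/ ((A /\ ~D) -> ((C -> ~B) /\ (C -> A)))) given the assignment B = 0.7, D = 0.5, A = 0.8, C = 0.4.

~B: Gödel ¬ of 0.7 = 0 (operand ≠ 0)
(C \/ C) = max(0.4, 0.4) = 0.4
(~B /\ (C \/ C)) = min(0, 0.4) = 0
(B \/ A) = max(0.7, 0.8) = 0.8
((B \/ A) \/ C) = max(0.8, 0.4) = 0.8
((~B /\ (C \/ C)) /\ ((B \/ A) \/ C)) = min(0, 0.8) = 0
(C -> A): 0.4 ≤ 0.8, so result = 1
(((~B /\ (C \/ C)) /\ ((B \/ A) \/ C)) /\ (C -> A)) = min(0, 1) = 0
~(((~B /\ (C \/ C)) /\ ((B \/ A) \/ C)) /\ (C -> A)): Gödel ¬ of 0 = 1 (operand is 0)
~D: Gödel ¬ of 0.5 = 0 (operand ≠ 0)
(A /\ ~D) = min(0.8, 0) = 0
~B: Gödel ¬ of 0.7 = 0 (operand ≠ 0)
(C -> ~B): 0.4 > 0, so result = 0
(C -> A): 0.4 ≤ 0.8, so result = 1
((C -> ~B) /\ (C -> A)) = min(0, 1) = 0
((A /\ ~D) -> ((C -> ~B) /\ (C -> A))): 0 ≤ 0, so result = 1
(~(((~B /\ (C \/ C)) /\ ((B \/ A) \/ C)) /\ (C -> A)) \/ ((A /\ ~D) -> ((C -> ~B) /\ (C -> A)))) = max(1, 1) = 1

1.00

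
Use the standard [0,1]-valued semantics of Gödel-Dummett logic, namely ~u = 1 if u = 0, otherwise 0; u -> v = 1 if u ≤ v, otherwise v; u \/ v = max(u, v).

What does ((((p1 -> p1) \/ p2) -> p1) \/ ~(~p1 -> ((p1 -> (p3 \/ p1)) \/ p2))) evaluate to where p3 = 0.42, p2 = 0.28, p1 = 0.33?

(p1 -> p1): 0.33 ≤ 0.33, so result = 1
((p1 -> p1) \/ p2) = max(1, 0.28) = 1
(((p1 -> p1) \/ p2) -> p1): 1 > 0.33, so result = 0.33
~p1: Gödel ¬ of 0.33 = 0 (operand ≠ 0)
(p3 \/ p1) = max(0.42, 0.33) = 0.42
(p1 -> (p3 \/ p1)): 0.33 ≤ 0.42, so result = 1
((p1 -> (p3 \/ p1)) \/ p2) = max(1, 0.28) = 1
(~p1 -> ((p1 -> (p3 \/ p1)) \/ p2)): 0 ≤ 1, so result = 1
~(~p1 -> ((p1 -> (p3 \/ p1)) \/ p2)): Gödel ¬ of 1 = 0 (operand ≠ 0)
((((p1 -> p1) \/ p2) -> p1) \/ ~(~p1 -> ((p1 -> (p3 \/ p1)) \/ p2))) = max(0.33, 0) = 0.33

0.33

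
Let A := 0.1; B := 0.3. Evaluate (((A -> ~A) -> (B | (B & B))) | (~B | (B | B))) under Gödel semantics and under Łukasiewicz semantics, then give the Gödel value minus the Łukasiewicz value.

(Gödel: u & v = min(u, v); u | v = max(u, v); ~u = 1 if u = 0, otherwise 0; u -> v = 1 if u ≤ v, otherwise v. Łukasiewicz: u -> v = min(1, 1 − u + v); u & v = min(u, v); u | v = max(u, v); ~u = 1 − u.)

Gödel evaluation:
  ~A: Gödel ¬ of 0.1 = 0 (operand ≠ 0)
  (A -> ~A): 0.1 > 0, so result = 0
  (B & B) = min(0.3, 0.3) = 0.3
  (B | (B & B)) = max(0.3, 0.3) = 0.3
  ((A -> ~A) -> (B | (B & B))): 0 ≤ 0.3, so result = 1
  ~B: Gödel ¬ of 0.3 = 0 (operand ≠ 0)
  (B | B) = max(0.3, 0.3) = 0.3
  (~B | (B | B)) = max(0, 0.3) = 0.3
  (((A -> ~A) -> (B | (B & B))) | (~B | (B | B))) = max(1, 0.3) = 1
  Gödel value = 1
Łukasiewicz evaluation:
  ~A: Łukasiewicz ¬ gives 1 − 0.1 = 0.9
  (A -> ~A): min(1, 1 − 0.1 + 0.9) = 1
  (B & B) = min(0.3, 0.3) = 0.3
  (B | (B & B)) = max(0.3, 0.3) = 0.3
  ((A -> ~A) -> (B | (B & B))): min(1, 1 − 1 + 0.3) = 0.3
  ~B: Łukasiewicz ¬ gives 1 − 0.3 = 0.7
  (B | B) = max(0.3, 0.3) = 0.3
  (~B | (B | B)) = max(0.7, 0.3) = 0.7
  (((A -> ~A) -> (B | (B & B))) | (~B | (B | B))) = max(0.3, 0.7) = 0.7
  Łukasiewicz value = 0.7
Difference: 1 − 0.7 = 0.30

0.30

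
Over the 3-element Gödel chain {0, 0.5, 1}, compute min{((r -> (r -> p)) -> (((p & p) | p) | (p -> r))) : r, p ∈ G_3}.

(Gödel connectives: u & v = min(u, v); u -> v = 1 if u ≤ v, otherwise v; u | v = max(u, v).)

The minimum is attained at r = 0, p = 0.5:
  (r -> p): 0 ≤ 0.5, so result = 1
  (r -> (r -> p)): 0 ≤ 1, so result = 1
  (p & p) = min(0.5, 0.5) = 0.5
  ((p & p) | p) = max(0.5, 0.5) = 0.5
  (p -> r): 0.5 > 0, so result = 0
  (((p & p) | p) | (p -> r)) = max(0.5, 0) = 0.5
  ((r -> (r -> p)) -> (((p & p) | p) | (p -> r))): 1 > 0.5, so result = 0.5
Checking all 9 assignments confirms none give a value below 0.50.

0.50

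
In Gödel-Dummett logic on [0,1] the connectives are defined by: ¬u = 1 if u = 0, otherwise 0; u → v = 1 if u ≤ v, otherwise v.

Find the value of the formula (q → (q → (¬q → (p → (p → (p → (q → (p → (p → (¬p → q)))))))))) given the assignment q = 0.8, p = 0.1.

1.00

¬q: Gödel ¬ of 0.8 = 0 (operand ≠ 0)
¬p: Gödel ¬ of 0.1 = 0 (operand ≠ 0)
(¬p → q): 0 ≤ 0.8, so result = 1
(p → (¬p → q)): 0.1 ≤ 1, so result = 1
(p → (p → (¬p → q))): 0.1 ≤ 1, so result = 1
(q → (p → (p → (¬p → q)))): 0.8 ≤ 1, so result = 1
(p → (q → (p → (p → (¬p → q))))): 0.1 ≤ 1, so result = 1
(p → (p → (q → (p → (p → (¬p → q)))))): 0.1 ≤ 1, so result = 1
(p → (p → (p → (q → (p → (p → (¬p → q))))))): 0.1 ≤ 1, so result = 1
(¬q → (p → (p → (p → (q → (p → (p → (¬p → q)))))))): 0 ≤ 1, so result = 1
(q → (¬q → (p → (p → (p → (q → (p → (p → (¬p → q))))))))): 0.8 ≤ 1, so result = 1
(q → (q → (¬q → (p → (p → (p → (q → (p → (p → (¬p → q)))))))))): 0.8 ≤ 1, so result = 1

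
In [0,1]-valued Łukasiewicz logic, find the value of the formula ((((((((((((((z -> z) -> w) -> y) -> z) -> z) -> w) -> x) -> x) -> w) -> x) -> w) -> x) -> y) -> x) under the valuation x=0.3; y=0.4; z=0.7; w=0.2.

0.40

(z -> z): min(1, 1 − 0.7 + 0.7) = 1
((z -> z) -> w): min(1, 1 − 1 + 0.2) = 0.2
(((z -> z) -> w) -> y): min(1, 1 − 0.2 + 0.4) = 1
((((z -> z) -> w) -> y) -> z): min(1, 1 − 1 + 0.7) = 0.7
(((((z -> z) -> w) -> y) -> z) -> z): min(1, 1 − 0.7 + 0.7) = 1
((((((z -> z) -> w) -> y) -> z) -> z) -> w): min(1, 1 − 1 + 0.2) = 0.2
(((((((z -> z) -> w) -> y) -> z) -> z) -> w) -> x): min(1, 1 − 0.2 + 0.3) = 1
((((((((z -> z) -> w) -> y) -> z) -> z) -> w) -> x) -> x): min(1, 1 − 1 + 0.3) = 0.3
(((((((((z -> z) -> w) -> y) -> z) -> z) -> w) -> x) -> x) -> w): min(1, 1 − 0.3 + 0.2) = 0.9
((((((((((z -> z) -> w) -> y) -> z) -> z) -> w) -> x) -> x) -> w) -> x): min(1, 1 − 0.9 + 0.3) = 0.4
(((((((((((z -> z) -> w) -> y) -> z) -> z) -> w) -> x) -> x) -> w) -> x) -> w): min(1, 1 − 0.4 + 0.2) = 0.8
((((((((((((z -> z) -> w) -> y) -> z) -> z) -> w) -> x) -> x) -> w) -> x) -> w) -> x): min(1, 1 − 0.8 + 0.3) = 0.5
(((((((((((((z -> z) -> w) -> y) -> z) -> z) -> w) -> x) -> x) -> w) -> x) -> w) -> x) -> y): min(1, 1 − 0.5 + 0.4) = 0.9
((((((((((((((z -> z) -> w) -> y) -> z) -> z) -> w) -> x) -> x) -> w) -> x) -> w) -> x) -> y) -> x): min(1, 1 − 0.9 + 0.3) = 0.4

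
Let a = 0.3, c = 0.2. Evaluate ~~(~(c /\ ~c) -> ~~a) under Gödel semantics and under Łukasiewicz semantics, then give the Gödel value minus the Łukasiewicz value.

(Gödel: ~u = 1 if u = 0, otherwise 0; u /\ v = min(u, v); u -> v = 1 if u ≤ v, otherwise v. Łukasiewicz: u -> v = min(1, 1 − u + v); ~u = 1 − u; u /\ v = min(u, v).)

Gödel evaluation:
  ~c: Gödel ¬ of 0.2 = 0 (operand ≠ 0)
  (c /\ ~c) = min(0.2, 0) = 0
  ~(c /\ ~c): Gödel ¬ of 0 = 1 (operand is 0)
  ~a: Gödel ¬ of 0.3 = 0 (operand ≠ 0)
  ~~a: Gödel ¬ of 0 = 1 (operand is 0)
  (~(c /\ ~c) -> ~~a): 1 ≤ 1, so result = 1
  ~(~(c /\ ~c) -> ~~a): Gödel ¬ of 1 = 0 (operand ≠ 0)
  ~~(~(c /\ ~c) -> ~~a): Gödel ¬ of 0 = 1 (operand is 0)
  Gödel value = 1
Łukasiewicz evaluation:
  ~c: Łukasiewicz ¬ gives 1 − 0.2 = 0.8
  (c /\ ~c) = min(0.2, 0.8) = 0.2
  ~(c /\ ~c): Łukasiewicz ¬ gives 1 − 0.2 = 0.8
  ~a: Łukasiewicz ¬ gives 1 − 0.3 = 0.7
  ~~a: Łukasiewicz ¬ gives 1 − 0.7 = 0.3
  (~(c /\ ~c) -> ~~a): min(1, 1 − 0.8 + 0.3) = 0.5
  ~(~(c /\ ~c) -> ~~a): Łukasiewicz ¬ gives 1 − 0.5 = 0.5
  ~~(~(c /\ ~c) -> ~~a): Łukasiewicz ¬ gives 1 − 0.5 = 0.5
  Łukasiewicz value = 0.5
Difference: 1 − 0.5 = 0.50

0.50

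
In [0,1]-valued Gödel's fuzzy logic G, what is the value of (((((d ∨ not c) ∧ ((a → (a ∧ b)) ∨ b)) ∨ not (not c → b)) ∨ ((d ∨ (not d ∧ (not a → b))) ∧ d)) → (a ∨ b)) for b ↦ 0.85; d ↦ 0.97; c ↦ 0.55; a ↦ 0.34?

0.85

not c: Gödel ¬ of 0.55 = 0 (operand ≠ 0)
(d ∨ not c) = max(0.97, 0) = 0.97
(a ∧ b) = min(0.34, 0.85) = 0.34
(a → (a ∧ b)): 0.34 ≤ 0.34, so result = 1
((a → (a ∧ b)) ∨ b) = max(1, 0.85) = 1
((d ∨ not c) ∧ ((a → (a ∧ b)) ∨ b)) = min(0.97, 1) = 0.97
not c: Gödel ¬ of 0.55 = 0 (operand ≠ 0)
(not c → b): 0 ≤ 0.85, so result = 1
not (not c → b): Gödel ¬ of 1 = 0 (operand ≠ 0)
(((d ∨ not c) ∧ ((a → (a ∧ b)) ∨ b)) ∨ not (not c → b)) = max(0.97, 0) = 0.97
not d: Gödel ¬ of 0.97 = 0 (operand ≠ 0)
not a: Gödel ¬ of 0.34 = 0 (operand ≠ 0)
(not a → b): 0 ≤ 0.85, so result = 1
(not d ∧ (not a → b)) = min(0, 1) = 0
(d ∨ (not d ∧ (not a → b))) = max(0.97, 0) = 0.97
((d ∨ (not d ∧ (not a → b))) ∧ d) = min(0.97, 0.97) = 0.97
((((d ∨ not c) ∧ ((a → (a ∧ b)) ∨ b)) ∨ not (not c → b)) ∨ ((d ∨ (not d ∧ (not a → b))) ∧ d)) = max(0.97, 0.97) = 0.97
(a ∨ b) = max(0.34, 0.85) = 0.85
(((((d ∨ not c) ∧ ((a → (a ∧ b)) ∨ b)) ∨ not (not c → b)) ∨ ((d ∨ (not d ∧ (not a → b))) ∧ d)) → (a ∨ b)): 0.97 > 0.85, so result = 0.85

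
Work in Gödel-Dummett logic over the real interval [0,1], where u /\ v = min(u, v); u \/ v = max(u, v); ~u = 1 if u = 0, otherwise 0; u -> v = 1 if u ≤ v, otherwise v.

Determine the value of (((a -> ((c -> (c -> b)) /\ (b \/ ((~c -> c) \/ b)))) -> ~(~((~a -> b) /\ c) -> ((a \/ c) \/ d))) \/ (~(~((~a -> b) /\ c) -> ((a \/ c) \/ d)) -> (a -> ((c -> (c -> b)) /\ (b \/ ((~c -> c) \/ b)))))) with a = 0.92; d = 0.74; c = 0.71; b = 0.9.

(c -> b): 0.71 ≤ 0.9, so result = 1
(c -> (c -> b)): 0.71 ≤ 1, so result = 1
~c: Gödel ¬ of 0.71 = 0 (operand ≠ 0)
(~c -> c): 0 ≤ 0.71, so result = 1
((~c -> c) \/ b) = max(1, 0.9) = 1
(b \/ ((~c -> c) \/ b)) = max(0.9, 1) = 1
((c -> (c -> b)) /\ (b \/ ((~c -> c) \/ b))) = min(1, 1) = 1
(a -> ((c -> (c -> b)) /\ (b \/ ((~c -> c) \/ b)))): 0.92 ≤ 1, so result = 1
~a: Gödel ¬ of 0.92 = 0 (operand ≠ 0)
(~a -> b): 0 ≤ 0.9, so result = 1
((~a -> b) /\ c) = min(1, 0.71) = 0.71
~((~a -> b) /\ c): Gödel ¬ of 0.71 = 0 (operand ≠ 0)
(a \/ c) = max(0.92, 0.71) = 0.92
((a \/ c) \/ d) = max(0.92, 0.74) = 0.92
(~((~a -> b) /\ c) -> ((a \/ c) \/ d)): 0 ≤ 0.92, so result = 1
~(~((~a -> b) /\ c) -> ((a \/ c) \/ d)): Gödel ¬ of 1 = 0 (operand ≠ 0)
((a -> ((c -> (c -> b)) /\ (b \/ ((~c -> c) \/ b)))) -> ~(~((~a -> b) /\ c) -> ((a \/ c) \/ d))): 1 > 0, so result = 0
~a: Gödel ¬ of 0.92 = 0 (operand ≠ 0)
(~a -> b): 0 ≤ 0.9, so result = 1
((~a -> b) /\ c) = min(1, 0.71) = 0.71
~((~a -> b) /\ c): Gödel ¬ of 0.71 = 0 (operand ≠ 0)
(a \/ c) = max(0.92, 0.71) = 0.92
((a \/ c) \/ d) = max(0.92, 0.74) = 0.92
(~((~a -> b) /\ c) -> ((a \/ c) \/ d)): 0 ≤ 0.92, so result = 1
~(~((~a -> b) /\ c) -> ((a \/ c) \/ d)): Gödel ¬ of 1 = 0 (operand ≠ 0)
(c -> b): 0.71 ≤ 0.9, so result = 1
(c -> (c -> b)): 0.71 ≤ 1, so result = 1
~c: Gödel ¬ of 0.71 = 0 (operand ≠ 0)
(~c -> c): 0 ≤ 0.71, so result = 1
((~c -> c) \/ b) = max(1, 0.9) = 1
(b \/ ((~c -> c) \/ b)) = max(0.9, 1) = 1
((c -> (c -> b)) /\ (b \/ ((~c -> c) \/ b))) = min(1, 1) = 1
(a -> ((c -> (c -> b)) /\ (b \/ ((~c -> c) \/ b)))): 0.92 ≤ 1, so result = 1
(~(~((~a -> b) /\ c) -> ((a \/ c) \/ d)) -> (a -> ((c -> (c -> b)) /\ (b \/ ((~c -> c) \/ b))))): 0 ≤ 1, so result = 1
(((a -> ((c -> (c -> b)) /\ (b \/ ((~c -> c) \/ b)))) -> ~(~((~a -> b) /\ c) -> ((a \/ c) \/ d))) \/ (~(~((~a -> b) /\ c) -> ((a \/ c) \/ d)) -> (a -> ((c -> (c -> b)) /\ (b \/ ((~c -> c) \/ b)))))) = max(0, 1) = 1

1.00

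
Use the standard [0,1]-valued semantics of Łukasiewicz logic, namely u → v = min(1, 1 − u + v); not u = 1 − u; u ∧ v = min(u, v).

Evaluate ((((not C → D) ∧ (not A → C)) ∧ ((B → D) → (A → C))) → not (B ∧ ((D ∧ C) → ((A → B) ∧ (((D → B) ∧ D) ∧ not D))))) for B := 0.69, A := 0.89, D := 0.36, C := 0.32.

0.63

not C: Łukasiewicz ¬ gives 1 − 0.32 = 0.68
(not C → D): min(1, 1 − 0.68 + 0.36) = 0.68
not A: Łukasiewicz ¬ gives 1 − 0.89 = 0.11
(not A → C): min(1, 1 − 0.11 + 0.32) = 1
((not C → D) ∧ (not A → C)) = min(0.68, 1) = 0.68
(B → D): min(1, 1 − 0.69 + 0.36) = 0.67
(A → C): min(1, 1 − 0.89 + 0.32) = 0.43
((B → D) → (A → C)): min(1, 1 − 0.67 + 0.43) = 0.76
(((not C → D) ∧ (not A → C)) ∧ ((B → D) → (A → C))) = min(0.68, 0.76) = 0.68
(D ∧ C) = min(0.36, 0.32) = 0.32
(A → B): min(1, 1 − 0.89 + 0.69) = 0.8
(D → B): min(1, 1 − 0.36 + 0.69) = 1
((D → B) ∧ D) = min(1, 0.36) = 0.36
not D: Łukasiewicz ¬ gives 1 − 0.36 = 0.64
(((D → B) ∧ D) ∧ not D) = min(0.36, 0.64) = 0.36
((A → B) ∧ (((D → B) ∧ D) ∧ not D)) = min(0.8, 0.36) = 0.36
((D ∧ C) → ((A → B) ∧ (((D → B) ∧ D) ∧ not D))): min(1, 1 − 0.32 + 0.36) = 1
(B ∧ ((D ∧ C) → ((A → B) ∧ (((D → B) ∧ D) ∧ not D)))) = min(0.69, 1) = 0.69
not (B ∧ ((D ∧ C) → ((A → B) ∧ (((D → B) ∧ D) ∧ not D)))): Łukasiewicz ¬ gives 1 − 0.69 = 0.31
((((not C → D) ∧ (not A → C)) ∧ ((B → D) → (A → C))) → not (B ∧ ((D ∧ C) → ((A → B) ∧ (((D → B) ∧ D) ∧ not D))))): min(1, 1 − 0.68 + 0.31) = 0.63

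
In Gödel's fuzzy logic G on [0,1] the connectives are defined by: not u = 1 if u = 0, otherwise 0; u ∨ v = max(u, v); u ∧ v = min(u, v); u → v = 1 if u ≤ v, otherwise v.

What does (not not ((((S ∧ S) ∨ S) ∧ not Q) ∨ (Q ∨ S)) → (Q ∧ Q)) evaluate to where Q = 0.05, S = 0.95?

0.05

(S ∧ S) = min(0.95, 0.95) = 0.95
((S ∧ S) ∨ S) = max(0.95, 0.95) = 0.95
not Q: Gödel ¬ of 0.05 = 0 (operand ≠ 0)
(((S ∧ S) ∨ S) ∧ not Q) = min(0.95, 0) = 0
(Q ∨ S) = max(0.05, 0.95) = 0.95
((((S ∧ S) ∨ S) ∧ not Q) ∨ (Q ∨ S)) = max(0, 0.95) = 0.95
not ((((S ∧ S) ∨ S) ∧ not Q) ∨ (Q ∨ S)): Gödel ¬ of 0.95 = 0 (operand ≠ 0)
not not ((((S ∧ S) ∨ S) ∧ not Q) ∨ (Q ∨ S)): Gödel ¬ of 0 = 1 (operand is 0)
(Q ∧ Q) = min(0.05, 0.05) = 0.05
(not not ((((S ∧ S) ∨ S) ∧ not Q) ∨ (Q ∨ S)) → (Q ∧ Q)): 1 > 0.05, so result = 0.05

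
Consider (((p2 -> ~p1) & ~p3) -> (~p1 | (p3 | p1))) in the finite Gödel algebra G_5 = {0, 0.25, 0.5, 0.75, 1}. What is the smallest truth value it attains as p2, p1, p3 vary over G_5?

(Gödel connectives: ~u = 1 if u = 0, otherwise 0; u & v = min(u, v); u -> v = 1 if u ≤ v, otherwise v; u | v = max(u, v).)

The minimum is attained at p2 = 0, p1 = 0.25, p3 = 0:
  ~p1: Gödel ¬ of 0.25 = 0 (operand ≠ 0)
  (p2 -> ~p1): 0 ≤ 0, so result = 1
  ~p3: Gödel ¬ of 0 = 1 (operand is 0)
  ((p2 -> ~p1) & ~p3) = min(1, 1) = 1
  ~p1: Gödel ¬ of 0.25 = 0 (operand ≠ 0)
  (p3 | p1) = max(0, 0.25) = 0.25
  (~p1 | (p3 | p1)) = max(0, 0.25) = 0.25
  (((p2 -> ~p1) & ~p3) -> (~p1 | (p3 | p1))): 1 > 0.25, so result = 0.25
Checking all 125 assignments confirms none give a value below 0.25.

0.25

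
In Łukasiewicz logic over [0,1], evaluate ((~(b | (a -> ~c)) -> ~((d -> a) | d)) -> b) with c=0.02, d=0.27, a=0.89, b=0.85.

~c: Łukasiewicz ¬ gives 1 − 0.02 = 0.98
(a -> ~c): min(1, 1 − 0.89 + 0.98) = 1
(b | (a -> ~c)) = max(0.85, 1) = 1
~(b | (a -> ~c)): Łukasiewicz ¬ gives 1 − 1 = 0
(d -> a): min(1, 1 − 0.27 + 0.89) = 1
((d -> a) | d) = max(1, 0.27) = 1
~((d -> a) | d): Łukasiewicz ¬ gives 1 − 1 = 0
(~(b | (a -> ~c)) -> ~((d -> a) | d)): min(1, 1 − 0 + 0) = 1
((~(b | (a -> ~c)) -> ~((d -> a) | d)) -> b): min(1, 1 − 1 + 0.85) = 0.85

0.85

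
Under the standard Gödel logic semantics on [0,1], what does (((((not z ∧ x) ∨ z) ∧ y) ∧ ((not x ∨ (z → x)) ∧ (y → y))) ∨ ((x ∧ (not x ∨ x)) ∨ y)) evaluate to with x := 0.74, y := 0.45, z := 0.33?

not z: Gödel ¬ of 0.33 = 0 (operand ≠ 0)
(not z ∧ x) = min(0, 0.74) = 0
((not z ∧ x) ∨ z) = max(0, 0.33) = 0.33
(((not z ∧ x) ∨ z) ∧ y) = min(0.33, 0.45) = 0.33
not x: Gödel ¬ of 0.74 = 0 (operand ≠ 0)
(z → x): 0.33 ≤ 0.74, so result = 1
(not x ∨ (z → x)) = max(0, 1) = 1
(y → y): 0.45 ≤ 0.45, so result = 1
((not x ∨ (z → x)) ∧ (y → y)) = min(1, 1) = 1
((((not z ∧ x) ∨ z) ∧ y) ∧ ((not x ∨ (z → x)) ∧ (y → y))) = min(0.33, 1) = 0.33
not x: Gödel ¬ of 0.74 = 0 (operand ≠ 0)
(not x ∨ x) = max(0, 0.74) = 0.74
(x ∧ (not x ∨ x)) = min(0.74, 0.74) = 0.74
((x ∧ (not x ∨ x)) ∨ y) = max(0.74, 0.45) = 0.74
(((((not z ∧ x) ∨ z) ∧ y) ∧ ((not x ∨ (z → x)) ∧ (y → y))) ∨ ((x ∧ (not x ∨ x)) ∨ y)) = max(0.33, 0.74) = 0.74

0.74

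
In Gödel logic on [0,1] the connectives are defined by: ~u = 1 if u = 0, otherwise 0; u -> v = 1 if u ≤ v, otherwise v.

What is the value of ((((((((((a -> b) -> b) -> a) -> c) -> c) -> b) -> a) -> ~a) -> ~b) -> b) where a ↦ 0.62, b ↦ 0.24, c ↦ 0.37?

0.24

(a -> b): 0.62 > 0.24, so result = 0.24
((a -> b) -> b): 0.24 ≤ 0.24, so result = 1
(((a -> b) -> b) -> a): 1 > 0.62, so result = 0.62
((((a -> b) -> b) -> a) -> c): 0.62 > 0.37, so result = 0.37
(((((a -> b) -> b) -> a) -> c) -> c): 0.37 ≤ 0.37, so result = 1
((((((a -> b) -> b) -> a) -> c) -> c) -> b): 1 > 0.24, so result = 0.24
(((((((a -> b) -> b) -> a) -> c) -> c) -> b) -> a): 0.24 ≤ 0.62, so result = 1
~a: Gödel ¬ of 0.62 = 0 (operand ≠ 0)
((((((((a -> b) -> b) -> a) -> c) -> c) -> b) -> a) -> ~a): 1 > 0, so result = 0
~b: Gödel ¬ of 0.24 = 0 (operand ≠ 0)
(((((((((a -> b) -> b) -> a) -> c) -> c) -> b) -> a) -> ~a) -> ~b): 0 ≤ 0, so result = 1
((((((((((a -> b) -> b) -> a) -> c) -> c) -> b) -> a) -> ~a) -> ~b) -> b): 1 > 0.24, so result = 0.24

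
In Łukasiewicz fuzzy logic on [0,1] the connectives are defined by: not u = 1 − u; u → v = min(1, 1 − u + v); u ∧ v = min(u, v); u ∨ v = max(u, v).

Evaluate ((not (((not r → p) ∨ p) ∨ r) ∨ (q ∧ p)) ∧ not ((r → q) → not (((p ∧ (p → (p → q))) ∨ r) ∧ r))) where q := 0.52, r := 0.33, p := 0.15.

not r: Łukasiewicz ¬ gives 1 − 0.33 = 0.67
(not r → p): min(1, 1 − 0.67 + 0.15) = 0.48
((not r → p) ∨ p) = max(0.48, 0.15) = 0.48
(((not r → p) ∨ p) ∨ r) = max(0.48, 0.33) = 0.48
not (((not r → p) ∨ p) ∨ r): Łukasiewicz ¬ gives 1 − 0.48 = 0.52
(q ∧ p) = min(0.52, 0.15) = 0.15
(not (((not r → p) ∨ p) ∨ r) ∨ (q ∧ p)) = max(0.52, 0.15) = 0.52
(r → q): min(1, 1 − 0.33 + 0.52) = 1
(p → q): min(1, 1 − 0.15 + 0.52) = 1
(p → (p → q)): min(1, 1 − 0.15 + 1) = 1
(p ∧ (p → (p → q))) = min(0.15, 1) = 0.15
((p ∧ (p → (p → q))) ∨ r) = max(0.15, 0.33) = 0.33
(((p ∧ (p → (p → q))) ∨ r) ∧ r) = min(0.33, 0.33) = 0.33
not (((p ∧ (p → (p → q))) ∨ r) ∧ r): Łukasiewicz ¬ gives 1 − 0.33 = 0.67
((r → q) → not (((p ∧ (p → (p → q))) ∨ r) ∧ r)): min(1, 1 − 1 + 0.67) = 0.67
not ((r → q) → not (((p ∧ (p → (p → q))) ∨ r) ∧ r)): Łukasiewicz ¬ gives 1 − 0.67 = 0.33
((not (((not r → p) ∨ p) ∨ r) ∨ (q ∧ p)) ∧ not ((r → q) → not (((p ∧ (p → (p → q))) ∨ r) ∧ r))) = min(0.52, 0.33) = 0.33

0.33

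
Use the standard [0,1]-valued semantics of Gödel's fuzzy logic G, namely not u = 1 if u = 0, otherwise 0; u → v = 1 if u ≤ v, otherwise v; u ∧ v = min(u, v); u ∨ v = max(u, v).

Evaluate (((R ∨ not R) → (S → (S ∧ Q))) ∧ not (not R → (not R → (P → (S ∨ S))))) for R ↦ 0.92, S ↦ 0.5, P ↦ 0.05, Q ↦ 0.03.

0.00

not R: Gödel ¬ of 0.92 = 0 (operand ≠ 0)
(R ∨ not R) = max(0.92, 0) = 0.92
(S ∧ Q) = min(0.5, 0.03) = 0.03
(S → (S ∧ Q)): 0.5 > 0.03, so result = 0.03
((R ∨ not R) → (S → (S ∧ Q))): 0.92 > 0.03, so result = 0.03
not R: Gödel ¬ of 0.92 = 0 (operand ≠ 0)
not R: Gödel ¬ of 0.92 = 0 (operand ≠ 0)
(S ∨ S) = max(0.5, 0.5) = 0.5
(P → (S ∨ S)): 0.05 ≤ 0.5, so result = 1
(not R → (P → (S ∨ S))): 0 ≤ 1, so result = 1
(not R → (not R → (P → (S ∨ S)))): 0 ≤ 1, so result = 1
not (not R → (not R → (P → (S ∨ S)))): Gödel ¬ of 1 = 0 (operand ≠ 0)
(((R ∨ not R) → (S → (S ∧ Q))) ∧ not (not R → (not R → (P → (S ∨ S))))) = min(0.03, 0) = 0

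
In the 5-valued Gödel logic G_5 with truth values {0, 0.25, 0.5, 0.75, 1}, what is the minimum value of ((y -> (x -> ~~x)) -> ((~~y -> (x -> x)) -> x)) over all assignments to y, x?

The minimum is attained at y = 0, x = 0:
  ~x: Gödel ¬ of 0 = 1 (operand is 0)
  ~~x: Gödel ¬ of 1 = 0 (operand ≠ 0)
  (x -> ~~x): 0 ≤ 0, so result = 1
  (y -> (x -> ~~x)): 0 ≤ 1, so result = 1
  ~y: Gödel ¬ of 0 = 1 (operand is 0)
  ~~y: Gödel ¬ of 1 = 0 (operand ≠ 0)
  (x -> x): 0 ≤ 0, so result = 1
  (~~y -> (x -> x)): 0 ≤ 1, so result = 1
  ((~~y -> (x -> x)) -> x): 1 > 0, so result = 0
  ((y -> (x -> ~~x)) -> ((~~y -> (x -> x)) -> x)): 1 > 0, so result = 0
Checking all 25 assignments confirms none give a value below 0.00.

0.00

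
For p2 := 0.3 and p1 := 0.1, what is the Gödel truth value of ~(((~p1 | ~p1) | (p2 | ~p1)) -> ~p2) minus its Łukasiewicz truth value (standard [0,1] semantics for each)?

0.80

Gödel evaluation:
  ~p1: Gödel ¬ of 0.1 = 0 (operand ≠ 0)
  ~p1: Gödel ¬ of 0.1 = 0 (operand ≠ 0)
  (~p1 | ~p1) = max(0, 0) = 0
  ~p1: Gödel ¬ of 0.1 = 0 (operand ≠ 0)
  (p2 | ~p1) = max(0.3, 0) = 0.3
  ((~p1 | ~p1) | (p2 | ~p1)) = max(0, 0.3) = 0.3
  ~p2: Gödel ¬ of 0.3 = 0 (operand ≠ 0)
  (((~p1 | ~p1) | (p2 | ~p1)) -> ~p2): 0.3 > 0, so result = 0
  ~(((~p1 | ~p1) | (p2 | ~p1)) -> ~p2): Gödel ¬ of 0 = 1 (operand is 0)
  Gödel value = 1
Łukasiewicz evaluation:
  ~p1: Łukasiewicz ¬ gives 1 − 0.1 = 0.9
  ~p1: Łukasiewicz ¬ gives 1 − 0.1 = 0.9
  (~p1 | ~p1) = max(0.9, 0.9) = 0.9
  ~p1: Łukasiewicz ¬ gives 1 − 0.1 = 0.9
  (p2 | ~p1) = max(0.3, 0.9) = 0.9
  ((~p1 | ~p1) | (p2 | ~p1)) = max(0.9, 0.9) = 0.9
  ~p2: Łukasiewicz ¬ gives 1 − 0.3 = 0.7
  (((~p1 | ~p1) | (p2 | ~p1)) -> ~p2): min(1, 1 − 0.9 + 0.7) = 0.8
  ~(((~p1 | ~p1) | (p2 | ~p1)) -> ~p2): Łukasiewicz ¬ gives 1 − 0.8 = 0.2
  Łukasiewicz value = 0.2
Difference: 1 − 0.2 = 0.80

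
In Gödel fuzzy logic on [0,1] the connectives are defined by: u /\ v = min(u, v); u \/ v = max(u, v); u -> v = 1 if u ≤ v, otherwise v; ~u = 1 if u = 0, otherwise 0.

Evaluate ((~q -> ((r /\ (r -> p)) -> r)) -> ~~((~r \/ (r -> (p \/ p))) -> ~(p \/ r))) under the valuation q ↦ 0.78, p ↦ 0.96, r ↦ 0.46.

~q: Gödel ¬ of 0.78 = 0 (operand ≠ 0)
(r -> p): 0.46 ≤ 0.96, so result = 1
(r /\ (r -> p)) = min(0.46, 1) = 0.46
((r /\ (r -> p)) -> r): 0.46 ≤ 0.46, so result = 1
(~q -> ((r /\ (r -> p)) -> r)): 0 ≤ 1, so result = 1
~r: Gödel ¬ of 0.46 = 0 (operand ≠ 0)
(p \/ p) = max(0.96, 0.96) = 0.96
(r -> (p \/ p)): 0.46 ≤ 0.96, so result = 1
(~r \/ (r -> (p \/ p))) = max(0, 1) = 1
(p \/ r) = max(0.96, 0.46) = 0.96
~(p \/ r): Gödel ¬ of 0.96 = 0 (operand ≠ 0)
((~r \/ (r -> (p \/ p))) -> ~(p \/ r)): 1 > 0, so result = 0
~((~r \/ (r -> (p \/ p))) -> ~(p \/ r)): Gödel ¬ of 0 = 1 (operand is 0)
~~((~r \/ (r -> (p \/ p))) -> ~(p \/ r)): Gödel ¬ of 1 = 0 (operand ≠ 0)
((~q -> ((r /\ (r -> p)) -> r)) -> ~~((~r \/ (r -> (p \/ p))) -> ~(p \/ r))): 1 > 0, so result = 0

0.00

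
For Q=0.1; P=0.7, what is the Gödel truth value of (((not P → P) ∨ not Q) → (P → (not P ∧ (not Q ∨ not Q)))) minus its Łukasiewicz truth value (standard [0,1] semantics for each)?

Gödel evaluation:
  not P: Gödel ¬ of 0.7 = 0 (operand ≠ 0)
  (not P → P): 0 ≤ 0.7, so result = 1
  not Q: Gödel ¬ of 0.1 = 0 (operand ≠ 0)
  ((not P → P) ∨ not Q) = max(1, 0) = 1
  not P: Gödel ¬ of 0.7 = 0 (operand ≠ 0)
  not Q: Gödel ¬ of 0.1 = 0 (operand ≠ 0)
  not Q: Gödel ¬ of 0.1 = 0 (operand ≠ 0)
  (not Q ∨ not Q) = max(0, 0) = 0
  (not P ∧ (not Q ∨ not Q)) = min(0, 0) = 0
  (P → (not P ∧ (not Q ∨ not Q))): 0.7 > 0, so result = 0
  (((not P → P) ∨ not Q) → (P → (not P ∧ (not Q ∨ not Q)))): 1 > 0, so result = 0
  Gödel value = 0
Łukasiewicz evaluation:
  not P: Łukasiewicz ¬ gives 1 − 0.7 = 0.3
  (not P → P): min(1, 1 − 0.3 + 0.7) = 1
  not Q: Łukasiewicz ¬ gives 1 − 0.1 = 0.9
  ((not P → P) ∨ not Q) = max(1, 0.9) = 1
  not P: Łukasiewicz ¬ gives 1 − 0.7 = 0.3
  not Q: Łukasiewicz ¬ gives 1 − 0.1 = 0.9
  not Q: Łukasiewicz ¬ gives 1 − 0.1 = 0.9
  (not Q ∨ not Q) = max(0.9, 0.9) = 0.9
  (not P ∧ (not Q ∨ not Q)) = min(0.3, 0.9) = 0.3
  (P → (not P ∧ (not Q ∨ not Q))): min(1, 1 − 0.7 + 0.3) = 0.6
  (((not P → P) ∨ not Q) → (P → (not P ∧ (not Q ∨ not Q)))): min(1, 1 − 1 + 0.6) = 0.6
  Łukasiewicz value = 0.6
Difference: 0 − 0.6 = -0.60

-0.60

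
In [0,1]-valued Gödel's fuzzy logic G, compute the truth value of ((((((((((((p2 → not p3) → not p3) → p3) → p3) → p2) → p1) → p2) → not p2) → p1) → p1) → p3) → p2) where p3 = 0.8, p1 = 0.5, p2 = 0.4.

not p3: Gödel ¬ of 0.8 = 0 (operand ≠ 0)
(p2 → not p3): 0.4 > 0, so result = 0
not p3: Gödel ¬ of 0.8 = 0 (operand ≠ 0)
((p2 → not p3) → not p3): 0 ≤ 0, so result = 1
(((p2 → not p3) → not p3) → p3): 1 > 0.8, so result = 0.8
((((p2 → not p3) → not p3) → p3) → p3): 0.8 ≤ 0.8, so result = 1
(((((p2 → not p3) → not p3) → p3) → p3) → p2): 1 > 0.4, so result = 0.4
((((((p2 → not p3) → not p3) → p3) → p3) → p2) → p1): 0.4 ≤ 0.5, so result = 1
(((((((p2 → not p3) → not p3) → p3) → p3) → p2) → p1) → p2): 1 > 0.4, so result = 0.4
not p2: Gödel ¬ of 0.4 = 0 (operand ≠ 0)
((((((((p2 → not p3) → not p3) → p3) → p3) → p2) → p1) → p2) → not p2): 0.4 > 0, so result = 0
(((((((((p2 → not p3) → not p3) → p3) → p3) → p2) → p1) → p2) → not p2) → p1): 0 ≤ 0.5, so result = 1
((((((((((p2 → not p3) → not p3) → p3) → p3) → p2) → p1) → p2) → not p2) → p1) → p1): 1 > 0.5, so result = 0.5
(((((((((((p2 → not p3) → not p3) → p3) → p3) → p2) → p1) → p2) → not p2) → p1) → p1) → p3): 0.5 ≤ 0.8, so result = 1
((((((((((((p2 → not p3) → not p3) → p3) → p3) → p2) → p1) → p2) → not p2) → p1) → p1) → p3) → p2): 1 > 0.4, so result = 0.4

0.40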